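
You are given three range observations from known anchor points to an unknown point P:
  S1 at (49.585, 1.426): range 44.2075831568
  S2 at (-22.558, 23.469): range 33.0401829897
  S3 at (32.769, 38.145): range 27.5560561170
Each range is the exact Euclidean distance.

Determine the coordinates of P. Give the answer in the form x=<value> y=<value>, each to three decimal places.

x=10.449 y=21.985

eq1: (x − 49.585)² + (y − 1.426)² = 44.2075831568²
eq2: (x + 22.558)² + (y − 23.469)² = 33.0401829897²
eq3: (x − 32.769)² + (y − 38.145)² = 27.5560561170²
eq1−eq2, eq1−eq3 (x²,y² cancel):
  -144.286·x + 44.086·y = -538.391659
  -33.632·x + 73.438·y = 1263.116865
det = -144.286·73.438 − 44.086·-33.632 = -9113.374916
x = (-538.391659·73.438 − 44.086·1263.116865) / -9113.374916 = 10.448838
y = (-144.286·1263.116865 − -538.391659·-33.632) / -9113.374916 = 21.984969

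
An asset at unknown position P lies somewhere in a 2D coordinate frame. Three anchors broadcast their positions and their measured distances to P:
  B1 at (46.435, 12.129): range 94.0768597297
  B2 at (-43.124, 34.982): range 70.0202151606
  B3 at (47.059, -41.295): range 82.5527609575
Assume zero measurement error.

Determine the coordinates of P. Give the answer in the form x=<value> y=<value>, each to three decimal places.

x=-35.221 y=-34.591

eq1: (x − 46.435)² + (y − 12.129)² = 94.0768597297²
eq2: (x + 43.124)² + (y − 34.982)² = 70.0202151606²
eq3: (x − 47.059)² + (y + 41.295)² = 82.5527609575²
eq3−eq1, eq3−eq2 (x²,y² cancel):
  -1.248·x + 106.848·y = -3652.001835
  -180.366·x + 152.554·y = 1075.721005
det = -1.248·152.554 − 106.848·-180.366 = 19081.358976
x = (-3652.001835·152.554 − 106.848·1075.721005) / 19081.358976 = -35.221083
y = (-1.248·1075.721005 − -3652.001835·-180.366) / 19081.358976 = -34.590800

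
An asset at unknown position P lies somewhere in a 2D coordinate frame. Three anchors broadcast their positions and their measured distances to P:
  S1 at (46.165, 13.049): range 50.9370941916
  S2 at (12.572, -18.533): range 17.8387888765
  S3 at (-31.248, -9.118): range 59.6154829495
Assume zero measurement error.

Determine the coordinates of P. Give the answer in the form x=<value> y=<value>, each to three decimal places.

x=23.551 y=-32.593

eq1: (x − 46.165)² + (y − 13.049)² = 50.9370941916²
eq2: (x − 12.572)² + (y + 18.533)² = 17.8387888765²
eq3: (x + 31.248)² + (y + 9.118)² = 59.6154829495²
eq1−eq2, eq1−eq3 (x²,y² cancel):
  -67.186·x − 63.164·y = 476.408823
  -154.826·x − 44.334·y = -2201.326441
det = -67.186·-44.334 − -63.164·-154.826 = -6800.805340
x = (476.408823·-44.334 − -63.164·-2201.326441) / -6800.805340 = 23.550989
y = (-67.186·-2201.326441 − 476.408823·-154.826) / -6800.805340 = -32.593021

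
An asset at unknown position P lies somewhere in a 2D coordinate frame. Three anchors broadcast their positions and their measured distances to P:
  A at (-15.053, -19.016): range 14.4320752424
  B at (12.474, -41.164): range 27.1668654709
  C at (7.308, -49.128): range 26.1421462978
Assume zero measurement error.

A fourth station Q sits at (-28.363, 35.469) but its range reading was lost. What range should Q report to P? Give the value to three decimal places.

eq1: (x + 15.053)² + (y + 19.016)² = 14.4320752424²
eq2: (x − 12.474)² + (y + 41.164)² = 27.1668654709²
eq3: (x − 7.308)² + (y + 49.128)² = 26.1421462978²
eq1−eq3, eq1−eq2 (x²,y² cancel):
  44.722·x − 60.224·y = 1403.639166
  55.054·x − 44.296·y = 732.120723
det = 44.722·-44.296 − -60.224·55.054 = 1334.566384
x = (1403.639166·-44.296 − -60.224·732.120723) / 1334.566384 = -13.550740
y = (44.722·732.120723 − 1403.639166·55.054) / 1334.566384 = -33.369676
|P − Q| = √((-13.550740 − -28.363)² + (-33.369676 − 35.469)²) = 70.414248

70.414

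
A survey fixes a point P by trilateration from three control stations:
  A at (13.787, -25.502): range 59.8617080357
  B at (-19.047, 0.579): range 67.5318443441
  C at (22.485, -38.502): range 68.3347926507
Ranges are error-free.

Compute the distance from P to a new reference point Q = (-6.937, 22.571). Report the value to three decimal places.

50.371

eq1: (x − 13.787)² + (y + 25.502)² = 59.8617080357²
eq2: (x + 19.047)² + (y − 0.579)² = 67.5318443441²
eq3: (x − 22.485)² + (y + 38.502)² = 68.3347926507²
eq1−eq3, eq1−eq2 (x²,y² cancel):
  17.396·x − 26.000·y = 61.326058
  -65.668·x + 52.162·y = -1454.435835
det = 17.396·52.162 − -26.000·-65.668 = -799.957848
x = (61.326058·52.162 − -26.000·-1454.435835) / -799.957848 = 43.272832
y = (17.396·-1454.435835 − 61.326058·-65.668) / -799.957848 = 26.594159
|P − Q| = √((43.272832 − -6.937)² + (26.594159 − 22.571)²) = 50.370756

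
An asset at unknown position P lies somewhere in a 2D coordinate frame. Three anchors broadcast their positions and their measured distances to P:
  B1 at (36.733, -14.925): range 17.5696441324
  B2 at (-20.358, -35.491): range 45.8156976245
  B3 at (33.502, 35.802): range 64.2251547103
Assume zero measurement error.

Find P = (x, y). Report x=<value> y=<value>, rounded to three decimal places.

eq1: (x − 36.733)² + (y + 14.925)² = 17.5696441324²
eq2: (x + 20.358)² + (y + 35.491)² = 45.8156976245²
eq3: (x − 33.502)² + (y − 35.802)² = 64.2251547103²
eq3−eq1, eq3−eq2 (x²,y² cancel):
  6.462·x − 101.454·y = 2984.079809
  -107.720·x − 142.586·y = 1295.684386
det = 6.462·-142.586 − -101.454·-107.720 = -11850.015612
x = (2984.079809·-142.586 − -101.454·1295.684386) / -11850.015612 = 24.813101
y = (6.462·1295.684386 − 2984.079809·-107.720) / -11850.015612 = -27.832688

x=24.813 y=-27.833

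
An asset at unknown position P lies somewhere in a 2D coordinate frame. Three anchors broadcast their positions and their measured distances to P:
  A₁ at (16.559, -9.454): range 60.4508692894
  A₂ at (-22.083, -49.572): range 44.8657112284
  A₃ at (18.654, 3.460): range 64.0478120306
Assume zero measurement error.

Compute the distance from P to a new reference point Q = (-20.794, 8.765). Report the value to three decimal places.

eq1: (x − 16.559)² + (y + 9.454)² = 60.4508692894²
eq2: (x + 22.083)² + (y + 49.572)² = 44.8657112284²
eq3: (x − 18.654)² + (y − 3.460)² = 64.0478120306²
eq3−eq1, eq3−eq2 (x²,y² cancel):
  -4.190·x − 25.828·y = 451.449909
  -81.474·x − 106.064·y = 4674.288939
det = -4.190·-106.064 − -25.828·-81.474 = -1659.902312
x = (451.449909·-106.064 − -25.828·4674.288939) / -1659.902312 = -43.885083
y = (-4.190·4674.288939 − 451.449909·-81.474) / -1659.902312 = -10.359742
|P − Q| = √((-43.885083 − -20.794)² + (-10.359742 − 8.765)²) = 29.982560

29.983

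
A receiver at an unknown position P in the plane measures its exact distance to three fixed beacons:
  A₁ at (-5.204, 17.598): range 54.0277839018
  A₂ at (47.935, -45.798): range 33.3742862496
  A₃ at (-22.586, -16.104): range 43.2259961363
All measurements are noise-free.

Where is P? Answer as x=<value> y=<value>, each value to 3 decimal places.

x=17.904 y=-31.239

eq1: (x + 5.204)² + (y − 17.598)² = 54.0277839018²
eq2: (x − 47.935)² + (y + 45.798)² = 33.3742862496²
eq3: (x + 22.586)² + (y + 16.104)² = 43.2259961363²
eq3−eq1, eq3−eq2 (x²,y² cancel):
  34.764·x + 67.404·y = -1483.209683
  141.042·x − 59.388·y = 4380.398576
det = 34.764·-59.388 − 67.404·141.042 = -11571.359400
x = (-1483.209683·-59.388 − 67.404·4380.398576) / -11571.359400 = 17.903819
y = (34.764·4380.398576 − -1483.209683·141.042) / -11571.359400 = -31.238770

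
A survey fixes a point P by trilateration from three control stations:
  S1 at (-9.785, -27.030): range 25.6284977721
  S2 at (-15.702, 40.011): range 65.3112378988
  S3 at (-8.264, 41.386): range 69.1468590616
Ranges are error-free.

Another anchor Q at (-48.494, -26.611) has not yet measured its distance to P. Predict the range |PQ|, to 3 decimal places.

eq1: (x + 9.785)² + (y + 27.030)² = 25.6284977721²
eq2: (x + 15.702)² + (y − 40.011)² = 65.3112378988²
eq3: (x + 8.264)² + (y − 41.386)² = 69.1468590616²
eq2−eq3, eq2−eq1 (x²,y² cancel):
  14.876·x + 2.750·y = -582.068555
  11.834·x − 134.082·y = 2587.672098
det = 14.876·-134.082 − 2.750·11.834 = -2027.147332
x = (-582.068555·-134.082 − 2.750·2587.672098) / -2027.147332 = -34.989473
y = (14.876·2587.672098 − -582.068555·11.834) / -2027.147332 = -22.387327
|P − Q| = √((-34.989473 − -48.494)² + (-22.387327 − -26.611)²) = 14.149617

14.150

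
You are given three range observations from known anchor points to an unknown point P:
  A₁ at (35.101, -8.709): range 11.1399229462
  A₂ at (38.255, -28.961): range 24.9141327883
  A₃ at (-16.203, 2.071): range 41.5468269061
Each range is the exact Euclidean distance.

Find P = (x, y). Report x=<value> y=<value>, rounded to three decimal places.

x=23.962 y=-8.554

eq1: (x − 35.101)² + (y + 8.709)² = 11.1399229462²
eq2: (x − 38.255)² + (y + 28.961)² = 24.9141327883²
eq3: (x + 16.203)² + (y − 2.071)² = 41.5468269061²
eq1−eq3, eq1−eq2 (x²,y² cancel):
  -102.608·x + 21.560·y = -2643.141575
  6.308·x − 40.504·y = 497.641535
det = -102.608·-40.504 − 21.560·6.308 = 4020.033952
x = (-2643.141575·-40.504 − 21.560·497.641535) / 4020.033952 = 23.962150
y = (-102.608·497.641535 − -2643.141575·6.308) / 4020.033952 = -8.554422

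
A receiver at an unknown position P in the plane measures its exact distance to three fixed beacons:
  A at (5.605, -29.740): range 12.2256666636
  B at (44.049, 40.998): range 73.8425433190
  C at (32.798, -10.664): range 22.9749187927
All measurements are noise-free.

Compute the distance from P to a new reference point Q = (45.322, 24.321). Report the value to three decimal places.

eq1: (x − 5.605)² + (y + 29.740)² = 12.2256666636²
eq2: (x − 44.049)² + (y − 40.998)² = 73.8425433190²
eq3: (x − 32.798)² + (y + 10.664)² = 22.9749187927²
eq3−eq1, eq3−eq2 (x²,y² cancel):
  -54.386·x − 38.152·y = 104.833893
  22.502·x + 103.324·y = -2493.153605
det = -54.386·103.324 − -38.152·22.502 = -4760.882760
x = (104.833893·103.324 − -38.152·-2493.153605) / -4760.882760 = 17.704057
y = (-54.386·-2493.153605 − 104.833893·22.502) / -4760.882760 = -27.985079
|P − Q| = √((17.704057 − 45.322)² + (-27.985079 − 24.321)²) = 59.149613

59.150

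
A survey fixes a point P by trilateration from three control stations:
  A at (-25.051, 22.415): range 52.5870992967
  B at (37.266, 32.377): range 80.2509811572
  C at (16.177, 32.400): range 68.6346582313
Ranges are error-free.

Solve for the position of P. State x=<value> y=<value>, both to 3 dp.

eq1: (x + 25.051)² + (y − 22.415)² = 52.5870992967²
eq2: (x − 37.266)² + (y − 32.377)² = 80.2509811572²
eq3: (x − 16.177)² + (y − 32.400)² = 68.6346582313²
eq2−eq3, eq2−eq1 (x²,y² cancel):
  -42.178·x + 0.046·y = 603.934110
  -124.634·x − 19.924·y = 2367.776905
det = -42.178·-19.924 − 0.046·-124.634 = 846.087636
x = (603.934110·-19.924 − 0.046·2367.776905) / 846.087636 = -14.350406
y = (-42.178·2367.776905 − 603.934110·-124.634) / 846.087636 = -29.071894

x=-14.350 y=-29.072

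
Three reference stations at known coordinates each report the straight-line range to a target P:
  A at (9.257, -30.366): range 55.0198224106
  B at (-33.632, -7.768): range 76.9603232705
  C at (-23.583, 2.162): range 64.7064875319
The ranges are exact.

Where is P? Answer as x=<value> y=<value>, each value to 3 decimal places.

x=39.748 y=15.432

eq1: (x − 9.257)² + (y + 30.366)² = 55.0198224106²
eq2: (x + 33.632)² + (y + 7.768)² = 76.9603232705²
eq3: (x + 23.583)² + (y − 2.162)² = 64.7064875319²
eq2−eq1, eq2−eq3 (x²,y² cancel):
  85.778·x − 45.196·y = 2712.043257
  20.098·x + 19.860·y = 1105.340714
det = 85.778·19.860 − -45.196·20.098 = 2611.900288
x = (2712.043257·19.860 − -45.196·1105.340714) / 2611.900288 = 39.748132
y = (85.778·1105.340714 − 2712.043257·20.098) / 2611.900288 = 15.432163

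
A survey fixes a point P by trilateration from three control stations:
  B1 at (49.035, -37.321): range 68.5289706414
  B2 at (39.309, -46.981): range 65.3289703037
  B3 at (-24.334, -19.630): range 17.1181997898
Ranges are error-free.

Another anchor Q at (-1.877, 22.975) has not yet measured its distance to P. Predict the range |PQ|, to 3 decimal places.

32.029

eq1: (x − 49.035)² + (y + 37.321)² = 68.5289706414²
eq2: (x − 39.309)² + (y + 46.981)² = 65.3289703037²
eq3: (x + 24.334)² + (y + 19.630)² = 17.1181997898²
eq2−eq1, eq2−eq3 (x²,y² cancel):
  19.452·x + 19.320·y = -383.469032
  -127.286·x + 54.702·y = 1199.910211
det = 19.452·54.702 − 19.320·-127.286 = 3523.228824
x = (-383.469032·54.702 − 19.320·1199.910211) / 3523.228824 = -12.533613
y = (19.452·1199.910211 − -383.469032·-127.286) / 3523.228824 = -7.229047
|P − Q| = √((-12.533613 − -1.877)² + (-7.229047 − 22.975)²) = 32.028860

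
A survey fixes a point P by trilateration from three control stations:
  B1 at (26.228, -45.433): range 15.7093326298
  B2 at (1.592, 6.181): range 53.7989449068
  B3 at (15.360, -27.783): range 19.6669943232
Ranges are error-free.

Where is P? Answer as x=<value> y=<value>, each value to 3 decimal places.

eq1: (x − 26.228)² + (y + 45.433)² = 15.7093326298²
eq2: (x − 1.592)² + (y − 6.181)² = 53.7989449068²
eq3: (x − 15.360)² + (y + 27.783)² = 19.6669943232²
eq3−eq2, eq3−eq1 (x²,y² cancel):
  -27.536·x + 67.928·y = -3474.621271
  21.736·x − 35.300·y = 1884.248318
det = -27.536·-35.300 − 67.928·21.736 = -504.462208
x = (-3474.621271·-35.300 − 67.928·1884.248318) / -504.462208 = 10.583724
y = (-27.536·1884.248318 − -3474.621271·21.736) / -504.462208 = -46.861204

x=10.584 y=-46.861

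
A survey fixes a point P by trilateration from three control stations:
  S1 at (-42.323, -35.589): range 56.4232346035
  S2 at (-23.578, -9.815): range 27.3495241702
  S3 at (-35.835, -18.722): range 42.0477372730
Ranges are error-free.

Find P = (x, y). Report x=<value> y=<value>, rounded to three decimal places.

x=2.356 y=-1.131

eq1: (x + 42.323)² + (y + 35.589)² = 56.4232346035²
eq2: (x + 23.578)² + (y + 9.815)² = 27.3495241702²
eq3: (x + 35.835)² + (y + 18.722)² = 42.0477372730²
eq2−eq3, eq2−eq1 (x²,y² cancel):
  -24.514·x − 17.814·y = -37.611537
  -37.490·x − 51.548·y = -30.027990
det = -24.514·-51.548 − -17.814·-37.490 = 595.800812
x = (-37.611537·-51.548 − -17.814·-30.027990) / 595.800812 = 2.356292
y = (-24.514·-30.027990 − -37.611537·-37.490) / 595.800812 = -1.131167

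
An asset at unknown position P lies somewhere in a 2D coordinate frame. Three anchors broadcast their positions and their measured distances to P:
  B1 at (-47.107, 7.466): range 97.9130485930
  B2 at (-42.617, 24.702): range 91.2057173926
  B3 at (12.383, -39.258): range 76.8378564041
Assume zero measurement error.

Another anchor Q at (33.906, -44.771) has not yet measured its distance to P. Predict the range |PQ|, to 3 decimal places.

eq1: (x + 47.107)² + (y − 7.466)² = 97.9130485930²
eq2: (x + 42.617)² + (y − 24.702)² = 91.2057173926²
eq3: (x − 12.383)² + (y + 39.258)² = 76.8378564041²
eq2−eq1, eq2−eq3 (x²,y² cancel):
  -8.980·x − 34.472·y = -1420.069088
  110.000·x − 127.920·y = 1682.558468
det = -8.980·-127.920 − -34.472·110.000 = 4940.641600
x = (-1420.069088·-127.920 − -34.472·1682.558468) / 4940.641600 = 48.507140
y = (-8.980·1682.558468 − -1420.069088·110.000) / 4940.641600 = 28.558684
|P − Q| = √((48.507140 − 33.906)² + (28.558684 − -44.771)²) = 74.769218

74.769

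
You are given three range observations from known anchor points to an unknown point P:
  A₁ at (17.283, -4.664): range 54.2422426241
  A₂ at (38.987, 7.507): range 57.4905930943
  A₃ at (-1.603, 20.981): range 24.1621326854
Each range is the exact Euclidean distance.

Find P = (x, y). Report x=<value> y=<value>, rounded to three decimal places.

eq1: (x − 17.283)² + (y + 4.664)² = 54.2422426241²
eq2: (x − 38.987)² + (y − 7.507)² = 57.4905930943²
eq3: (x + 1.603)² + (y − 20.981)² = 24.1621326854²
eq1−eq2, eq1−eq3 (x²,y² cancel):
  43.408·x + 24.342·y = 892.938824
  -37.772·x + 51.290·y = 2480.729214
det = 43.408·51.290 − 24.342·-37.772 = 3145.842344
x = (892.938824·51.290 − 24.342·2480.729214) / 3145.842344 = -4.636939
y = (43.408·2480.729214 − 892.938824·-37.772) / 3145.842344 = 44.951896

x=-4.637 y=44.952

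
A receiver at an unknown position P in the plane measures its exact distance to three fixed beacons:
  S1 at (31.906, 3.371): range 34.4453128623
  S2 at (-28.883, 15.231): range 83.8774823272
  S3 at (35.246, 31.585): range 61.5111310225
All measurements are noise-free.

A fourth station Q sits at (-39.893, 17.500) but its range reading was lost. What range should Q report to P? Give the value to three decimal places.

94.481

eq1: (x − 31.906)² + (y − 3.371)² = 34.4453128623²
eq2: (x + 28.883)² + (y − 15.231)² = 83.8774823272²
eq3: (x − 35.246)² + (y − 31.585)² = 61.5111310225²
eq3−eq2, eq3−eq1 (x²,y² cancel):
  -128.258·x − 32.708·y = -4425.494493
  -6.680·x − 56.428·y = 1386.603397
det = -128.258·-56.428 − -32.708·-6.680 = 7018.852984
x = (-4425.494493·-56.428 − -32.708·1386.603397) / 7018.852984 = 42.040320
y = (-128.258·1386.603397 − -4425.494493·-6.680) / 7018.852984 = -29.549740
|P − Q| = √((42.040320 − -39.893)² + (-29.549740 − 17.500)²) = 94.481464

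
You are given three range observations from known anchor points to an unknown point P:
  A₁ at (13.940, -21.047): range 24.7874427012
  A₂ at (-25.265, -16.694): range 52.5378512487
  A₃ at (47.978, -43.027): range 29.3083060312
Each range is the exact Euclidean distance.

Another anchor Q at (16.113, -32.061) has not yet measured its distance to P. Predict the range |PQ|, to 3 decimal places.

eq1: (x − 13.940)² + (y + 21.047)² = 24.7874427012²
eq2: (x + 25.265)² + (y + 16.694)² = 52.5378512487²
eq3: (x − 47.978)² + (y + 43.027)² = 29.3083060312²
eq3−eq2, eq3−eq1 (x²,y² cancel):
  -146.486·x + 52.666·y = -5137.450363
  -68.076·x + 43.960·y = -3271.351917
det = -146.486·43.960 − 52.666·-68.076 = -2854.233944
x = (-5137.450363·43.960 − 52.666·-3271.351917) / -2854.233944 = 18.762757
y = (-146.486·-3271.351917 − -5137.450363·-68.076) / -2854.233944 = -45.360748
|P − Q| = √((18.762757 − 16.113)² + (-45.360748 − -32.061)²) = 13.561139

13.561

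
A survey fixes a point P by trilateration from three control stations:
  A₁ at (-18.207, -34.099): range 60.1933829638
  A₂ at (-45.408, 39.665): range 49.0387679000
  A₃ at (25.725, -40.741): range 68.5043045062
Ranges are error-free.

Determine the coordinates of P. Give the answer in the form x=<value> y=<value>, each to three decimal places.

eq1: (x + 18.207)² + (y + 34.099)² = 60.1933829638²
eq2: (x + 45.408)² + (y − 39.665)² = 49.0387679000²
eq3: (x − 25.725)² + (y + 40.741)² = 68.5043045062²
eq1−eq3, eq1−eq2 (x²,y² cancel):
  87.864·x − 13.284·y = -242.228327
  -54.402·x + 147.528·y = 3359.404634
det = 87.864·147.528 − -13.284·-54.402 = 12239.724024
x = (-242.228327·147.528 − -13.284·3359.404634) / 12239.724024 = 0.726395
y = (87.864·3359.404634 − -242.228327·-54.402) / 12239.724024 = 23.039165

x=0.726 y=23.039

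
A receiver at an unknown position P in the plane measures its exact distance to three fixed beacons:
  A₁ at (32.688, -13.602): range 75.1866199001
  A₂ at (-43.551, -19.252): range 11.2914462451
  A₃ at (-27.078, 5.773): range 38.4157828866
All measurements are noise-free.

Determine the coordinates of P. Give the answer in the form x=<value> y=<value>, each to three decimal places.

eq1: (x − 32.688)² + (y + 13.602)² = 75.1866199001²
eq2: (x + 43.551)² + (y + 19.252)² = 11.2914462451²
eq3: (x + 27.078)² + (y − 5.773)² = 38.4157828866²
eq1−eq3, eq1−eq2 (x²,y² cancel):
  -119.532·x + 38.750·y = 3690.281302
  -152.478·x − 11.300·y = 6539.340411
det = -119.532·-11.300 − 38.750·-152.478 = 7259.234100
x = (3690.281302·-11.300 − 38.750·6539.340411) / 7259.234100 = -40.651619
y = (-119.532·6539.340411 − 3690.281302·-152.478) / 7259.234100 = -30.164852

x=-40.652 y=-30.165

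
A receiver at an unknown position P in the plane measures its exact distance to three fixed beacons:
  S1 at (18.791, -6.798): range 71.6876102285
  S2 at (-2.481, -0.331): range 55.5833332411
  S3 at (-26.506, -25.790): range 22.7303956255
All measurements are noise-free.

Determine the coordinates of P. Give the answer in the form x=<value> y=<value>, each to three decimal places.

eq1: (x − 18.791)² + (y + 6.798)² = 71.6876102285²
eq2: (x + 2.481)² + (y + 0.331)² = 55.5833332411²
eq3: (x + 26.506)² + (y + 25.790)² = 22.7303956255²
eq1−eq2, eq1−eq3 (x²,y² cancel):
  -42.544·x + 12.934·y = 1656.556963
  -90.594·x − 37.984·y = 5590.820226
det = -42.544·-37.984 − 12.934·-90.594 = 2787.734092
x = (1656.556963·-37.984 − 12.934·5590.820226) / 2787.734092 = -48.510483
y = (-42.544·5590.820226 − 1656.556963·-90.594) / 2787.734092 = -31.488561

x=-48.510 y=-31.489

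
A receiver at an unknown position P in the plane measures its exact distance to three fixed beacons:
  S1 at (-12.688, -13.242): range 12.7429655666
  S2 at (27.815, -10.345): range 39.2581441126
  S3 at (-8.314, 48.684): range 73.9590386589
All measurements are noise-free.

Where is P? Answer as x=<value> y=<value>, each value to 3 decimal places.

eq1: (x + 12.688)² + (y + 13.242)² = 12.7429655666²
eq2: (x − 27.815)² + (y + 10.345)² = 39.2581441126²
eq3: (x + 8.314)² + (y − 48.684)² = 73.9590386589²
eq3−eq2, eq3−eq1 (x²,y² cancel):
  72.258·x − 118.058·y = 2370.176318
  -8.748·x − 123.852·y = 3204.637684
det = 72.258·-123.852 − -118.058·-8.748 = -9982.069200
x = (2370.176318·-123.852 − -118.058·3204.637684) / -9982.069200 = -8.493433
y = (72.258·3204.637684 − 2370.176318·-8.748) / -9982.069200 = -25.274821

x=-8.493 y=-25.275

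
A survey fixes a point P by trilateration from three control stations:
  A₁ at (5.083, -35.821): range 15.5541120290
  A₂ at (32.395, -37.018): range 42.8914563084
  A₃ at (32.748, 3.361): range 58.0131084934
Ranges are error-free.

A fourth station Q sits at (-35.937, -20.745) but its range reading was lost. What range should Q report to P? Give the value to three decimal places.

eq1: (x − 5.083)² + (y + 35.821)² = 15.5541120290²
eq2: (x − 32.395)² + (y + 37.018)² = 42.8914563084²
eq3: (x − 32.748)² + (y − 3.361)² = 58.0131084934²
eq3−eq1, eq3−eq2 (x²,y² cancel):
  -55.330·x − 78.364·y = 3348.843461
  -0.706·x − 80.758·y = 2861.884257
det = -55.330·-80.758 − -78.364·-0.706 = 4413.015156
x = (3348.843461·-80.758 − -78.364·2861.884257) / 4413.015156 = -10.463867
y = (-55.330·2861.884257 − 3348.843461·-0.706) / 4413.015156 = -35.346303
|P − Q| = √((-10.463867 − -35.937)² + (-35.346303 − -20.745)²) = 29.361175

29.361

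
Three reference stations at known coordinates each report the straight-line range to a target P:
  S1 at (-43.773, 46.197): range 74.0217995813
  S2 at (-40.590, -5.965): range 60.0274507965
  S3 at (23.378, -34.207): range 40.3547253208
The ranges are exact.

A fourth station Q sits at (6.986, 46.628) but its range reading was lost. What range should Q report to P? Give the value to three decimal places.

eq1: (x + 43.773)² + (y − 46.197)² = 74.0217995813²
eq2: (x + 40.590)² + (y + 5.965)² = 60.0274507965²
eq3: (x − 23.378)² + (y + 34.207)² = 40.3547253208²
eq3−eq1, eq3−eq2 (x²,y² cancel):
  -134.302·x + 160.808·y = -1517.134353
  -127.936·x + 56.484·y = -2008.311401
det = -134.302·56.484 − 160.808·-127.936 = 12987.218120
x = (-1517.134353·56.484 − 160.808·-2008.311401) / 12987.218120 = 18.268633
y = (-134.302·-2008.311401 − -1517.134353·-127.936) / 12987.218120 = 5.822967
|P − Q| = √((18.268633 − 6.986)² + (5.822967 − 46.628)²) = 42.336138

42.336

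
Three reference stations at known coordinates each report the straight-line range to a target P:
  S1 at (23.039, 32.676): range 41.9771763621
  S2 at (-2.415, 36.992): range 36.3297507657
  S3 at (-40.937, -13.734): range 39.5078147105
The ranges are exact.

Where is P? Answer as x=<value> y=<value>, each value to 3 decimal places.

x=-4.162 y=0.704

eq1: (x − 23.039)² + (y − 32.676)² = 41.9771763621²
eq2: (x + 2.415)² + (y − 36.992)² = 36.3297507657²
eq3: (x + 40.937)² + (y + 13.734)² = 39.5078147105²
eq2−eq1, eq2−eq3 (x²,y² cancel):
  50.908·x − 8.632·y = -217.956337
  -77.044·x − 101.452·y = 249.203803
det = 50.908·-101.452 − -8.632·-77.044 = -5829.762224
x = (-217.956337·-101.452 − -8.632·249.203803) / -5829.762224 = -4.161959
y = (50.908·249.203803 − -217.956337·-77.044) / -5829.762224 = 0.704276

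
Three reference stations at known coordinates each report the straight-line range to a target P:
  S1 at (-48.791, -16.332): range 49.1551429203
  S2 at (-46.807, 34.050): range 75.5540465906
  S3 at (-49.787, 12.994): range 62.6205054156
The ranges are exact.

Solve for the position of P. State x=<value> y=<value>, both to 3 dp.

eq1: (x + 48.791)² + (y + 16.332)² = 49.1551429203²
eq2: (x + 46.807)² + (y − 34.050)² = 75.5540465906²
eq3: (x + 49.787)² + (y − 12.994)² = 62.6205054156²
eq3−eq2, eq3−eq1 (x²,y² cancel):
  5.960·x + 42.112·y = -1084.377914
  1.992·x − 58.652·y = 1504.806123
det = 5.960·-58.652 − 42.112·1.992 = -433.453024
x = (-1084.377914·-58.652 − 42.112·1504.806123) / -433.453024 = -0.531864
y = (5.960·1504.806123 − -1084.377914·1.992) / -433.453024 = -25.674582

x=-0.532 y=-25.675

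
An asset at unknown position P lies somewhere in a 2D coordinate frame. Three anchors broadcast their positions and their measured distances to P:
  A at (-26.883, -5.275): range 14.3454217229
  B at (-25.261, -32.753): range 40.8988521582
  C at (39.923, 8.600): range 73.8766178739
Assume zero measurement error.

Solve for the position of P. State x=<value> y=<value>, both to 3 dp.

x=-33.941 y=7.214

eq1: (x + 26.883)² + (y + 5.275)² = 14.3454217229²
eq2: (x + 25.261)² + (y + 32.753)² = 40.8988521582²
eq3: (x − 39.923)² + (y − 8.600)² = 73.8766178739²
eq2−eq1, eq2−eq3 (x²,y² cancel):
  -3.244·x + 54.956·y = 506.569167
  130.368·x + 82.706·y = -3828.109762
det = -3.244·82.706 − 54.956·130.368 = -7432.802072
x = (506.569167·82.706 − 54.956·-3828.109762) / -7432.802072 = -33.940620
y = (-3.244·-3828.109762 − 506.569167·130.368) / -7432.802072 = 7.214240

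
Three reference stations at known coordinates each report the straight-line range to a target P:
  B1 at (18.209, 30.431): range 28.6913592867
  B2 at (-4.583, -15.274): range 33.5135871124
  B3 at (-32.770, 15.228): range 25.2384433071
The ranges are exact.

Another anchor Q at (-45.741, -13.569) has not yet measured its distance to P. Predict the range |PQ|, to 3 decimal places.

eq1: (x − 18.209)² + (y − 30.431)² = 28.6913592867²
eq2: (x + 4.583)² + (y + 15.274)² = 33.5135871124²
eq3: (x + 32.770)² + (y − 15.228)² = 25.2384433071²
eq1−eq3, eq1−eq2 (x²,y² cancel):
  -101.958·x − 30.406·y = 234.366519
  -45.584·x − 91.410·y = -1303.280900
det = -101.958·-91.410 − -30.406·-45.584 = 7933.953676
x = (234.366519·-91.410 − -30.406·-1303.280900) / 7933.953676 = -7.694903
y = (-101.958·-1303.280900 − 234.366519·-45.584) / 7933.953676 = 18.094797
|P − Q| = √((-7.694903 − -45.741)² + (18.094797 − -13.569)²) = 49.498500

49.499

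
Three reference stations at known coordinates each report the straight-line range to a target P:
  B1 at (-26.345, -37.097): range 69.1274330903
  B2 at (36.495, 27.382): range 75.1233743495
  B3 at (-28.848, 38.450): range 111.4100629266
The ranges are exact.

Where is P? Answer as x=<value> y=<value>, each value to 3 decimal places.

eq1: (x + 26.345)² + (y + 37.097)² = 69.1274330903²
eq2: (x − 36.495)² + (y − 27.382)² = 75.1233743495²
eq3: (x + 28.848)² + (y − 38.450)² = 111.4100629266²
eq2−eq1, eq2−eq3 (x²,y² cancel):
  -125.680·x − 128.958·y = 853.506853
  -130.686·x + 22.136·y = -6539.730093
det = -125.680·22.136 − -128.958·-130.686 = -19635.057668
x = (853.506853·22.136 − -128.958·-6539.730093) / -19635.057668 = 41.989043
y = (-125.680·-6539.730093 − 853.506853·-130.686) / -19635.057668 = -47.540205

x=41.989 y=-47.540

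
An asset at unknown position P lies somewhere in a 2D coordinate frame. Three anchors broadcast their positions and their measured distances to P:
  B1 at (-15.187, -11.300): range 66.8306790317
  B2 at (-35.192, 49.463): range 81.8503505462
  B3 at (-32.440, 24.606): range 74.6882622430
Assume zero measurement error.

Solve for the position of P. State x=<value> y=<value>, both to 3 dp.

eq1: (x + 15.187)² + (y + 11.300)² = 66.8306790317²
eq2: (x + 35.192)² + (y − 49.463)² = 81.8503505462²
eq3: (x + 32.440)² + (y − 24.606)² = 74.6882622430²
eq3−eq1, eq3−eq2 (x²,y² cancel):
  34.506·x − 71.812·y = -187.477010
  -5.504·x + 49.714·y = 906.113029
det = 34.506·49.714 − -71.812·-5.504 = 1320.178036
x = (-187.477010·49.714 − -71.812·906.113029) / 1320.178036 = 42.228817
y = (34.506·906.113029 − -187.477010·-5.504) / 1320.178036 = 22.901807

x=42.229 y=22.902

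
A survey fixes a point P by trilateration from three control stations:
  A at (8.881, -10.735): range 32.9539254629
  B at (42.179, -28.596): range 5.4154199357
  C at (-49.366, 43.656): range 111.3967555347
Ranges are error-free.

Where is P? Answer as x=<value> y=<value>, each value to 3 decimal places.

x=38.930 y=-24.263

eq1: (x − 8.881)² + (y + 10.735)² = 32.9539254629²
eq2: (x − 42.179)² + (y + 28.596)² = 5.4154199357²
eq3: (x + 49.366)² + (y − 43.656)² = 111.3967555347²
eq3−eq1, eq3−eq2 (x²,y² cancel):
  116.494·x − 108.782·y = 7174.540034
  183.090·x − 144.504·y = 10633.861336
det = 116.494·-144.504 − -108.782·183.090 = 3083.047404
x = (7174.540034·-144.504 − -108.782·10633.861336) / 3083.047404 = 38.929979
y = (116.494·10633.861336 − 7174.540034·183.090) / 3083.047404 = -24.263491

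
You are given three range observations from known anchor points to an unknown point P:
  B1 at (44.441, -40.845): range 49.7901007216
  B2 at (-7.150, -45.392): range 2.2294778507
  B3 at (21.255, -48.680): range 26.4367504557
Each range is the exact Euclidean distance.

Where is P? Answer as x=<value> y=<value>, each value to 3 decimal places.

eq1: (x − 44.441)² + (y + 40.845)² = 49.7901007216²
eq2: (x + 7.150)² + (y + 45.392)² = 2.2294778507²
eq3: (x − 21.255)² + (y + 48.680)² = 26.4367504557²
eq1−eq3, eq1−eq2 (x²,y² cancel):
  -46.372·x − 15.670·y = 958.353274
  -103.182·x − 9.094·y = 942.323216
det = -46.372·-9.094 − -15.670·-103.182 = -1195.154972
x = (958.353274·-9.094 − -15.670·942.323216) / -1195.154972 = -5.062892
y = (-46.372·942.323216 − 958.353274·-103.182) / -1195.154972 = -46.175933

x=-5.063 y=-46.176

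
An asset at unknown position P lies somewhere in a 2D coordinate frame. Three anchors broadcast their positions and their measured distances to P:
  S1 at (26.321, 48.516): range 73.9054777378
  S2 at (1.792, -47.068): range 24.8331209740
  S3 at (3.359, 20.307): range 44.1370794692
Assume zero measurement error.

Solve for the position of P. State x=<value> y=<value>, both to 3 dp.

x=9.369 y=-23.419

eq1: (x − 26.321)² + (y − 48.516)² = 73.9054777378²
eq2: (x − 1.792)² + (y + 47.068)² = 24.8331209740²
eq3: (x − 3.359)² + (y − 20.307)² = 44.1370794692²
eq1−eq3, eq1−eq2 (x²,y² cancel):
  -45.924·x − 56.418·y = 890.997689
  -49.058·x − 191.168·y = 4017.346333
det = -45.924·-191.168 − -56.418·-49.058 = 6011.444988
x = (890.997689·-191.168 − -56.418·4017.346333) / 6011.444988 = 9.368862
y = (-45.924·4017.346333 − 890.997689·-49.058) / 6011.444988 = -23.419003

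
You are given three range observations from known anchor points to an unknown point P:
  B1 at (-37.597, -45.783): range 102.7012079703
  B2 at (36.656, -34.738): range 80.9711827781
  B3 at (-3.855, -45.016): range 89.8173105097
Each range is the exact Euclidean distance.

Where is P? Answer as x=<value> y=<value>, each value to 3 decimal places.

x=14.020 y=43.005

eq1: (x + 37.597)² + (y + 45.783)² = 102.7012079703²
eq2: (x − 36.656)² + (y + 34.738)² = 80.9711827781²
eq3: (x + 3.855)² + (y + 45.016)² = 89.8173105097²
eq2−eq3, eq2−eq1 (x²,y² cancel):
  -81.022·x − 20.556·y = -2019.906526
  -148.506·x − 22.090·y = -3031.979160
det = -81.022·-22.090 − -20.556·-148.506 = -1262.913356
x = (-2019.906526·-22.090 − -20.556·-3031.979160) / -1262.913356 = 14.019670
y = (-81.022·-3031.979160 − -2019.906526·-148.506) / -1262.913356 = 43.004710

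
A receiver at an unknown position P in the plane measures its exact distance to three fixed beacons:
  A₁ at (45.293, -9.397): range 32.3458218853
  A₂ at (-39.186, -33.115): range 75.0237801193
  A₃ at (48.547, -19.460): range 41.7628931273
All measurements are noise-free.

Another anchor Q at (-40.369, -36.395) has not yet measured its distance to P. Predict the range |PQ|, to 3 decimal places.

77.960

eq1: (x − 45.293)² + (y + 9.397)² = 32.3458218853²
eq2: (x + 39.186)² + (y + 33.115)² = 75.0237801193²
eq3: (x − 48.547)² + (y + 19.460)² = 41.7628931273²
eq3−eq1, eq3−eq2 (x²,y² cancel):
  -6.508·x + 20.126·y = 102.143698
  -175.466·x − 27.310·y = -3987.785329
det = -6.508·-27.310 − 20.126·-175.466 = 3709.162196
x = (102.143698·-27.310 − 20.126·-3987.785329) / 3709.162196 = 20.885747
y = (-6.508·-3987.785329 − 102.143698·-175.466) / 3709.162196 = 11.828885
|P − Q| = √((20.885747 − -40.369)² + (11.828885 − -36.395)²) = 77.959522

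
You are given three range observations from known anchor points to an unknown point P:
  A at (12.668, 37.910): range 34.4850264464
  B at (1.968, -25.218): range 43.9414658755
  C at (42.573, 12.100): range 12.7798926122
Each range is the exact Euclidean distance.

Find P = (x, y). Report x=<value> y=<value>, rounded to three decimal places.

eq1: (x − 12.668)² + (y − 37.910)² = 34.4850264464²
eq2: (x − 1.968)² + (y + 25.218)² = 43.9414658755²
eq3: (x − 42.573)² + (y − 12.100)² = 12.7798926122²
eq1−eq3, eq1−eq2 (x²,y² cancel):
  59.810·x − 51.620·y = 1387.115399
  -21.400·x − 126.256·y = -1699.461150
det = 59.810·-126.256 − -51.620·-21.400 = -8656.039360
x = (1387.115399·-126.256 − -51.620·-1699.461150) / -8656.039360 = 30.366986
y = (59.810·-1699.461150 − 1387.115399·-21.400) / -8656.039360 = 8.313329

x=30.367 y=8.313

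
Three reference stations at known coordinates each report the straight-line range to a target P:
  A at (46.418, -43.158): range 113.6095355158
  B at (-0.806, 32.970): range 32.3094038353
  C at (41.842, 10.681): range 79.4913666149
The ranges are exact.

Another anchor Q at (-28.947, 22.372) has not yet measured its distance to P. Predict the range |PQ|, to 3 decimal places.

16.470

eq1: (x − 46.418)² + (y + 43.158)² = 113.6095355158²
eq2: (x + 0.806)² + (y − 32.970)² = 32.3094038353²
eq3: (x − 41.842)² + (y − 10.681)² = 79.4913666149²
eq2−eq1, eq2−eq3 (x²,y² cancel):
  94.448·x − 152.256·y = -8933.655832
  85.296·x − 44.578·y = -4497.813601
det = 94.448·-44.578 − -152.256·85.296 = 8776.524832
x = (-8933.655832·-44.578 − -152.256·-4497.813601) / 8776.524832 = -32.652400
y = (94.448·-4497.813601 − -8933.655832·85.296) / 8776.524832 = 38.420174
|P − Q| = √((-32.652400 − -28.947)² + (38.420174 − 22.372)²) = 16.470394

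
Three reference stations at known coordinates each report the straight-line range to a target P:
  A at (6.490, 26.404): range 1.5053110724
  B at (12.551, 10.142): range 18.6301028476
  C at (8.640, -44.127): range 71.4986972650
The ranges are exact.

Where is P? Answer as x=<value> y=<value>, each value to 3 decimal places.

x=5.275 y=27.292

eq1: (x − 6.490)² + (y − 26.404)² = 1.5053110724²
eq2: (x − 12.551)² + (y − 10.142)² = 18.6301028476²
eq3: (x − 8.640)² + (y + 44.127)² = 71.4986972650²
eq2−eq1, eq2−eq3 (x²,y² cancel):
  -12.122·x + 32.524·y = 823.718322
  -7.822·x − 108.538·y = -3003.529014
det = -12.122·-108.538 − 32.524·-7.822 = 1570.100364
x = (823.718322·-108.538 − 32.524·-3003.529014) / 1570.100364 = 5.274847
y = (-12.122·-3003.529014 − 823.718322·-7.822) / 1570.100364 = 27.292461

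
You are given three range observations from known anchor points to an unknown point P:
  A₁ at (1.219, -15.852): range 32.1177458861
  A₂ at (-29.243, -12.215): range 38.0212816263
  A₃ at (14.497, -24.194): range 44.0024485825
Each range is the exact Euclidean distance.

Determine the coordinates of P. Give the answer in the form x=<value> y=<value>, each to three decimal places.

x=-3.642 y=15.896

eq1: (x − 1.219)² + (y + 15.852)² = 32.1177458861²
eq2: (x + 29.243)² + (y + 12.215)² = 38.0212816263²
eq3: (x − 14.497)² + (y + 24.194)² = 44.0024485825²
eq3−eq2, eq3−eq1 (x²,y² cancel):
  -87.480·x + 23.958·y = 699.444254
  -26.556·x + 16.684·y = 361.925100
det = -87.480·16.684 − 23.958·-26.556 = -823.287672
x = (699.444254·16.684 − 23.958·361.925100) / -823.287672 = -3.642137
y = (-87.480·361.925100 − 699.444254·-26.556) / -823.287672 = 15.895739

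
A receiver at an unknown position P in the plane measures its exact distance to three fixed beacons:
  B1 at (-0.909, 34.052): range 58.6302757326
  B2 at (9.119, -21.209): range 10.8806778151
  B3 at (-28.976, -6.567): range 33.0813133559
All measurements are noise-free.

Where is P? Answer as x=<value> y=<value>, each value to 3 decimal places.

x=-1.227 y=-24.577

eq1: (x + 0.909)² + (y − 34.052)² = 58.6302757326²
eq2: (x − 9.119)² + (y + 21.209)² = 10.8806778151²
eq3: (x + 28.976)² + (y + 6.567)² = 33.0813133559²
eq2−eq1, eq2−eq3 (x²,y² cancel):
  -20.056·x + 110.522·y = -2691.732940
  -76.190·x + 29.284·y = -626.227921
det = -20.056·29.284 − 110.522·-76.190 = 7833.351276
x = (-2691.732940·29.284 − 110.522·-626.227921) / 7833.351276 = -1.227156
y = (-20.056·-626.227921 − -2691.732940·-76.190) / 7833.351276 = -24.577412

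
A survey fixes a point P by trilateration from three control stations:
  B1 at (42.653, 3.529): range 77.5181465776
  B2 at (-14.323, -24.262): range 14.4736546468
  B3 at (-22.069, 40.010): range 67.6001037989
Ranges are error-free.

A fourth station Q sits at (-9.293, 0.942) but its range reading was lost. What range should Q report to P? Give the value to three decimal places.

34.130

eq1: (x − 42.653)² + (y − 3.529)² = 77.5181465776²
eq2: (x + 14.323)² + (y + 24.262)² = 14.4736546468²
eq3: (x + 22.069)² + (y − 40.010)² = 67.6001037989²
eq3−eq2, eq3−eq1 (x²,y² cancel):
  15.492·x − 128.544·y = 3066.239467
  129.444·x − 72.962·y = -1695.397626
det = 15.492·-72.962 − -128.544·129.444 = 15508.922232
x = (3066.239467·-72.962 − -128.544·-1695.397626) / 15508.922232 = -28.477295
y = (15.492·-1695.397626 − 3066.239467·129.444) / 15508.922232 = -27.285674
|P − Q| = √((-28.477295 − -9.293)² + (-27.285674 − 0.942)²) = 34.129735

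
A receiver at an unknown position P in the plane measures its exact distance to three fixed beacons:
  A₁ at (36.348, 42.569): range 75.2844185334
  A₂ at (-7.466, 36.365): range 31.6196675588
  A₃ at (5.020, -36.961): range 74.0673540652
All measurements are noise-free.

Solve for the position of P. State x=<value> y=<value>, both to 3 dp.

eq1: (x − 36.348)² + (y − 42.569)² = 75.2844185334²
eq2: (x + 7.466)² + (y − 36.365)² = 31.6196675588²
eq3: (x − 5.020)² + (y + 36.961)² = 74.0673540652²
eq3−eq2, eq3−eq1 (x²,y² cancel):
  -24.972·x + 146.652·y = 4473.008022
  62.656·x + 159.060·y = 1560.210208
det = -24.972·159.060 − 146.652·62.656 = -13160.674032
x = (4473.008022·159.060 − 146.652·1560.210208) / -13160.674032 = -36.675075
y = (-24.972·1560.210208 − 4473.008022·62.656) / -13160.674032 = 24.255776

x=-36.675 y=24.256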